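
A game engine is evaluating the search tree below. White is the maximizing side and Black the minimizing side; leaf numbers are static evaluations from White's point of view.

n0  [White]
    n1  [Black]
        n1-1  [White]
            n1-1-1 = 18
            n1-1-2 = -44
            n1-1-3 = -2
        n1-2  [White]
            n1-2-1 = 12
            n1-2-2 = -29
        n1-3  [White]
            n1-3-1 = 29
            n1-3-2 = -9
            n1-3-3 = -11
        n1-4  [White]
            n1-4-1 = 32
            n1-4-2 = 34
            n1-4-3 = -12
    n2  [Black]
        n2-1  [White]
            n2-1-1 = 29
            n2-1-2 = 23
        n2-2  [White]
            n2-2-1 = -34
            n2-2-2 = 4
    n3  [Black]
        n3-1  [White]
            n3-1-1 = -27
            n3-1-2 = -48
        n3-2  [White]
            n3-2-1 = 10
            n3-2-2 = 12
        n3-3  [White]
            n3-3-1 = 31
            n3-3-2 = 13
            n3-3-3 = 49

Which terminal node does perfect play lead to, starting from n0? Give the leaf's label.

n1-2-1

n1-1 (White): max(18, -44, -2) = 18
n1-2 (White): max(12, -29) = 12
n1-3 (White): max(29, -9, -11) = 29
n1-4 (White): max(32, 34, -12) = 34
n1 (Black): min(18, 12, 29, 34) = 12
n2-1 (White): max(29, 23) = 29
n2-2 (White): max(-34, 4) = 4
n2 (Black): min(29, 4) = 4
n3-1 (White): max(-27, -48) = -27
n3-2 (White): max(10, 12) = 12
n3-3 (White): max(31, 13, 49) = 49
n3 (Black): min(-27, 12, 49) = -27
n0 (White): max(12, 4, -27) = 12
At n0, White picks n1 (highest: 12).
At n1, Black picks n1-2 (lowest: 12).
At n1-2, White picks n1-2-1 (highest: 12).
Terminal value 12.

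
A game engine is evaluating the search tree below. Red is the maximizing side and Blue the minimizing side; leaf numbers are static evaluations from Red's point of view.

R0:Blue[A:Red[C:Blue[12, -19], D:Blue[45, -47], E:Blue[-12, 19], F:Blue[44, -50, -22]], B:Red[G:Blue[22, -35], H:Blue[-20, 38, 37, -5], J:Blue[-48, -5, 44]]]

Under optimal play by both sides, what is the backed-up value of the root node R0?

-20

C (Blue): min(12, -19) = -19
D (Blue): min(45, -47) = -47
E (Blue): min(-12, 19) = -12
F (Blue): min(44, -50, -22) = -50
A (Red): max(-19, -47, -12, -50) = -12
G (Blue): min(22, -35) = -35
H (Blue): min(-20, 38, 37, -5) = -20
J (Blue): min(-48, -5, 44) = -48
B (Red): max(-35, -20, -48) = -20
R0 (Blue): min(-12, -20) = -20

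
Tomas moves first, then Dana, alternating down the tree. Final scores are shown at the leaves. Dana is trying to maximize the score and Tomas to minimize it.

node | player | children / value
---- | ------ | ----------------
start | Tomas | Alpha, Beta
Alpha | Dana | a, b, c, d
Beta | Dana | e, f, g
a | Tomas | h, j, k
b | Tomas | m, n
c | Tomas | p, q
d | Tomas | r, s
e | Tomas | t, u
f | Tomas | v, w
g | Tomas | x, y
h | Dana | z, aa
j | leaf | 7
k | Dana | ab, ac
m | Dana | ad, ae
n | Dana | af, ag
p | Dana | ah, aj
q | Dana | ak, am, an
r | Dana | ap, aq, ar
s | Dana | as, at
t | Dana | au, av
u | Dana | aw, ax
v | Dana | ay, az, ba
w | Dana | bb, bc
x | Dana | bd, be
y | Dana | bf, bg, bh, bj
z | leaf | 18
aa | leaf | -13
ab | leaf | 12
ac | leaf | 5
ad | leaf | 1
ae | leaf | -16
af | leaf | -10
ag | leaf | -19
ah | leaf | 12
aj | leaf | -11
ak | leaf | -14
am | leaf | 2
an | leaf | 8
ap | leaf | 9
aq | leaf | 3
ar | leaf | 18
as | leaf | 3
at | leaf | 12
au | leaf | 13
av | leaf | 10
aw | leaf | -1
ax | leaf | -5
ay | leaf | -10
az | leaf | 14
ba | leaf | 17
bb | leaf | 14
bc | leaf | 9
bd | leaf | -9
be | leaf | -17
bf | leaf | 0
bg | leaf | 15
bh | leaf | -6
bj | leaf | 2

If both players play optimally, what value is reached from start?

h (Dana): max(18, -13) = 18
k (Dana): max(12, 5) = 12
a (Tomas): min(18, 7, 12) = 7
m (Dana): max(1, -16) = 1
n (Dana): max(-10, -19) = -10
b (Tomas): min(1, -10) = -10
p (Dana): max(12, -11) = 12
q (Dana): max(-14, 2, 8) = 8
c (Tomas): min(12, 8) = 8
r (Dana): max(9, 3, 18) = 18
s (Dana): max(3, 12) = 12
d (Tomas): min(18, 12) = 12
Alpha (Dana): max(7, -10, 8, 12) = 12
t (Dana): max(13, 10) = 13
u (Dana): max(-1, -5) = -1
e (Tomas): min(13, -1) = -1
v (Dana): max(-10, 14, 17) = 17
w (Dana): max(14, 9) = 14
f (Tomas): min(17, 14) = 14
x (Dana): max(-9, -17) = -9
y (Dana): max(0, 15, -6, 2) = 15
g (Tomas): min(-9, 15) = -9
Beta (Dana): max(-1, 14, -9) = 14
start (Tomas): min(12, 14) = 12

12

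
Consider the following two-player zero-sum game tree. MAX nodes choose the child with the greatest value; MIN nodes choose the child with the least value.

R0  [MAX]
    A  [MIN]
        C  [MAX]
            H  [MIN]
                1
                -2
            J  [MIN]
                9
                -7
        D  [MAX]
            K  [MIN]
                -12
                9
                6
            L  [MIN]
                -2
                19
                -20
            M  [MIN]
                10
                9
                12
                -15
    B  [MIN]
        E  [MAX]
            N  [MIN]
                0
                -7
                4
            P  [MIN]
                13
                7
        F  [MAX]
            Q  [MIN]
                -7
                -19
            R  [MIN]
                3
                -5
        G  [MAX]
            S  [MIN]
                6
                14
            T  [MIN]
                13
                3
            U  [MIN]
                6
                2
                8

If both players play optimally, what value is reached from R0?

-5

H (MIN): min(1, -2) = -2
J (MIN): min(9, -7) = -7
C (MAX): max(-2, -7) = -2
K (MIN): min(-12, 9, 6) = -12
L (MIN): min(-2, 19, -20) = -20
M (MIN): min(10, 9, 12, -15) = -15
D (MAX): max(-12, -20, -15) = -12
A (MIN): min(-2, -12) = -12
N (MIN): min(0, -7, 4) = -7
P (MIN): min(13, 7) = 7
E (MAX): max(-7, 7) = 7
Q (MIN): min(-7, -19) = -19
R (MIN): min(3, -5) = -5
F (MAX): max(-19, -5) = -5
S (MIN): min(6, 14) = 6
T (MIN): min(13, 3) = 3
U (MIN): min(6, 2, 8) = 2
G (MAX): max(6, 3, 2) = 6
B (MIN): min(7, -5, 6) = -5
R0 (MAX): max(-12, -5) = -5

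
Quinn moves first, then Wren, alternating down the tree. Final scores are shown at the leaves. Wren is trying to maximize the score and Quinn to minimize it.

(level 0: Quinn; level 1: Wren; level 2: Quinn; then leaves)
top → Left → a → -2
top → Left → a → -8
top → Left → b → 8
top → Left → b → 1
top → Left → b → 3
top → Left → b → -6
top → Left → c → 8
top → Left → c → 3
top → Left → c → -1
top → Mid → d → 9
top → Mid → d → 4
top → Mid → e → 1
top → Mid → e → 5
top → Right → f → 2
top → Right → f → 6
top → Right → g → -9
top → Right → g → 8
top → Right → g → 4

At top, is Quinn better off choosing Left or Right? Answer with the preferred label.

Left

a (Quinn): min(-2, -8) = -8
b (Quinn): min(8, 1, 3, -6) = -6
c (Quinn): min(8, 3, -1) = -1
Left (Wren): max(-8, -6, -1) = -1
f (Quinn): min(2, 6) = 2
g (Quinn): min(-9, 8, 4) = -9
Right (Wren): max(2, -9) = 2
Quinn prefers the lower value; Left=-1, Right=2. Left is better since -1 < 2.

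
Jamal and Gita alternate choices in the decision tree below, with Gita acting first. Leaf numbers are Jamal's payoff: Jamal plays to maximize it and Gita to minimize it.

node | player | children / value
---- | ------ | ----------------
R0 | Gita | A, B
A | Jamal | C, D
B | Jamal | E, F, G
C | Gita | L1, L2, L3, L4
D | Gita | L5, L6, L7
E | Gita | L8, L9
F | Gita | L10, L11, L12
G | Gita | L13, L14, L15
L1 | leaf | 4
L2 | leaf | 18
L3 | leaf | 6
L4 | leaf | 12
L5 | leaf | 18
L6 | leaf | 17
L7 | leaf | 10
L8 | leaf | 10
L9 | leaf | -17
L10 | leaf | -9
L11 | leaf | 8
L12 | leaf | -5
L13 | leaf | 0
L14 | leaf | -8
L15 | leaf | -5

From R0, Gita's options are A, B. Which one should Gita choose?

C (Gita): min(4, 18, 6, 12) = 4
D (Gita): min(18, 17, 10) = 10
A (Jamal): max(4, 10) = 10
E (Gita): min(10, -17) = -17
F (Gita): min(-9, 8, -5) = -9
G (Gita): min(0, -8, -5) = -8
B (Jamal): max(-17, -9, -8) = -8
R0 (Gita): min(10, -8) = -8
Gita at R0 wants the lowest of {A=10, B=-8}, so chooses B.

B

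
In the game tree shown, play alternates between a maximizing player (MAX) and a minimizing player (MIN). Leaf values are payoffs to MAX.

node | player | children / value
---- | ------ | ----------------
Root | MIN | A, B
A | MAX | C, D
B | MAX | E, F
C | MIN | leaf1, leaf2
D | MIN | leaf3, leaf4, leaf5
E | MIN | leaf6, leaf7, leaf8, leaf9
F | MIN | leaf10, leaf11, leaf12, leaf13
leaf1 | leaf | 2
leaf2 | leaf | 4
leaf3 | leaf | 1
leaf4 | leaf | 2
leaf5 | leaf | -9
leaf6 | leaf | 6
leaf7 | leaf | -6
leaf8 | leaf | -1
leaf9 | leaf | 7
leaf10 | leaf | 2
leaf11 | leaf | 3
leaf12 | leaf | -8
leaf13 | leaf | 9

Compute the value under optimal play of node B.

E (MIN): min(6, -6, -1, 7) = -6
F (MIN): min(2, 3, -8, 9) = -8
B (MAX): max(-6, -8) = -6

-6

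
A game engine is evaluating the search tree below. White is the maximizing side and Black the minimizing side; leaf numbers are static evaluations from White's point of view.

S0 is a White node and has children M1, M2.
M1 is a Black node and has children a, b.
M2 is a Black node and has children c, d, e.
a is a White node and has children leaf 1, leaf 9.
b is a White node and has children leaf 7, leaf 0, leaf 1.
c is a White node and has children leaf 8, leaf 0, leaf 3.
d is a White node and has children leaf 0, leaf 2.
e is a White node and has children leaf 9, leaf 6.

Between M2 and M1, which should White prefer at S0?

c (White): max(8, 0, 3) = 8
d (White): max(0, 2) = 2
e (White): max(9, 6) = 9
M2 (Black): min(8, 2, 9) = 2
a (White): max(1, 9) = 9
b (White): max(7, 0, 1) = 7
M1 (Black): min(9, 7) = 7
White prefers the higher value; M2=2, M1=7. M1 is better since 7 > 2.

M1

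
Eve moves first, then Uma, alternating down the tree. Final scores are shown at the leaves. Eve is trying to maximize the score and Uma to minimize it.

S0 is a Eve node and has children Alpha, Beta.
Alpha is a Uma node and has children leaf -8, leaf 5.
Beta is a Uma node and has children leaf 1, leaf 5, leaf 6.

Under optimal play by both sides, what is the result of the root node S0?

1

Alpha (Uma): min(-8, 5) = -8
Beta (Uma): min(1, 5, 6) = 1
S0 (Eve): max(-8, 1) = 1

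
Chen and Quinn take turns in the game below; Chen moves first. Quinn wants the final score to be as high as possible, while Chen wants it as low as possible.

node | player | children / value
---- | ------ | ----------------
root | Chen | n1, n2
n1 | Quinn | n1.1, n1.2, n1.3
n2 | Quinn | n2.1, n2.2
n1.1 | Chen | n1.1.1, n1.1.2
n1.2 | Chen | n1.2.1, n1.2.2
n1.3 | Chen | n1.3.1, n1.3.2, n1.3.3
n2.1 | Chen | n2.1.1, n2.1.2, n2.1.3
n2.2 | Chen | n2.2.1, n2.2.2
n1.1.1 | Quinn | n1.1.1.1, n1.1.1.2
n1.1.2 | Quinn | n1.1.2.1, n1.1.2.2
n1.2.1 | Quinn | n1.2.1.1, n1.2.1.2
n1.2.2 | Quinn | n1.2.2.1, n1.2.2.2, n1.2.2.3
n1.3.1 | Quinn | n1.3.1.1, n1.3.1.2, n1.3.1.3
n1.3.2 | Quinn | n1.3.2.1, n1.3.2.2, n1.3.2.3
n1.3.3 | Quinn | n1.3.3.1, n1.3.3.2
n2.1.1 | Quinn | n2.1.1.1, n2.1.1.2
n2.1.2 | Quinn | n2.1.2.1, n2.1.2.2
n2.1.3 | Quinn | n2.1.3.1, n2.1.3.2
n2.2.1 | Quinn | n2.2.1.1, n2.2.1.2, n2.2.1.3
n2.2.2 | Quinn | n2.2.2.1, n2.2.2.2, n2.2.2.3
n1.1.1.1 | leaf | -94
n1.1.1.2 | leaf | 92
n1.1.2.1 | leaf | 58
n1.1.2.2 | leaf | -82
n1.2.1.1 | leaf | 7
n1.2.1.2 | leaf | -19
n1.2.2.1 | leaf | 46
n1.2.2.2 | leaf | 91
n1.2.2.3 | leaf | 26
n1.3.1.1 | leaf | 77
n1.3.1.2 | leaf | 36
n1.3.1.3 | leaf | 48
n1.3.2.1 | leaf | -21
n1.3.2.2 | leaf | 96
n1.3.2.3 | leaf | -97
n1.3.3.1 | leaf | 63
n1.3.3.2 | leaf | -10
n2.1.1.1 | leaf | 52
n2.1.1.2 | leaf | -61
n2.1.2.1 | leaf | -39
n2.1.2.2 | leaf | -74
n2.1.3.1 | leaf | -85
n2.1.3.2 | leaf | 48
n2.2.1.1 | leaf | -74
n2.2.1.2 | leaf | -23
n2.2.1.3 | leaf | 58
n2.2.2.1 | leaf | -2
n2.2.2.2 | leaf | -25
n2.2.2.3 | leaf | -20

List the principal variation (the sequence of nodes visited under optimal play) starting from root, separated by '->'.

n1.1.1 (Quinn): max(-94, 92) = 92
n1.1.2 (Quinn): max(58, -82) = 58
n1.1 (Chen): min(92, 58) = 58
n1.2.1 (Quinn): max(7, -19) = 7
n1.2.2 (Quinn): max(46, 91, 26) = 91
n1.2 (Chen): min(7, 91) = 7
n1.3.1 (Quinn): max(77, 36, 48) = 77
n1.3.2 (Quinn): max(-21, 96, -97) = 96
n1.3.3 (Quinn): max(63, -10) = 63
n1.3 (Chen): min(77, 96, 63) = 63
n1 (Quinn): max(58, 7, 63) = 63
n2.1.1 (Quinn): max(52, -61) = 52
n2.1.2 (Quinn): max(-39, -74) = -39
n2.1.3 (Quinn): max(-85, 48) = 48
n2.1 (Chen): min(52, -39, 48) = -39
n2.2.1 (Quinn): max(-74, -23, 58) = 58
n2.2.2 (Quinn): max(-2, -25, -20) = -2
n2.2 (Chen): min(58, -2) = -2
n2 (Quinn): max(-39, -2) = -2
root (Chen): min(63, -2) = -2
At root, Chen picks n2 (lowest: -2).
At n2, Quinn picks n2.2 (highest: -2).
At n2.2, Chen picks n2.2.2 (lowest: -2).
At n2.2.2, Quinn picks n2.2.2.1 (highest: -2).
Terminal value -2.

root -> n2 -> n2.2 -> n2.2.2 -> n2.2.2.1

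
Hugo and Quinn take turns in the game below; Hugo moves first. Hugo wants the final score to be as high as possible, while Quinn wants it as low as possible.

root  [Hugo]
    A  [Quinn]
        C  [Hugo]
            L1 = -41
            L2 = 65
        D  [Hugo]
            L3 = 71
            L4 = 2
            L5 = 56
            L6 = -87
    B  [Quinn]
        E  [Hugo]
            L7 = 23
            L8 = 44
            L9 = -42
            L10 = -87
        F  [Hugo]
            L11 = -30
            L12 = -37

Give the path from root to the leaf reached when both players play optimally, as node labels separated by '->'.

C (Hugo): max(-41, 65) = 65
D (Hugo): max(71, 2, 56, -87) = 71
A (Quinn): min(65, 71) = 65
E (Hugo): max(23, 44, -42, -87) = 44
F (Hugo): max(-30, -37) = -30
B (Quinn): min(44, -30) = -30
root (Hugo): max(65, -30) = 65
At root, Hugo picks A (highest: 65).
At A, Quinn picks C (lowest: 65).
At C, Hugo picks L2 (highest: 65).
Terminal value 65.

root -> A -> C -> L2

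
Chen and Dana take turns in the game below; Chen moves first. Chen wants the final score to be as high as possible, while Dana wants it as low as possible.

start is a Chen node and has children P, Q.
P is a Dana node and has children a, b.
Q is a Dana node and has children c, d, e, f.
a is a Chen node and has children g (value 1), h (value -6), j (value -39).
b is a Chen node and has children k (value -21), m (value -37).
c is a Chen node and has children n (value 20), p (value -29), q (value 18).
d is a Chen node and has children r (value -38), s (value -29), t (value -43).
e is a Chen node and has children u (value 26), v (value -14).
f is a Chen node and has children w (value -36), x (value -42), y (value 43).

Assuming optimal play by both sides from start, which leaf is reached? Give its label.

k

a (Chen): max(1, -6, -39) = 1
b (Chen): max(-21, -37) = -21
P (Dana): min(1, -21) = -21
c (Chen): max(20, -29, 18) = 20
d (Chen): max(-38, -29, -43) = -29
e (Chen): max(26, -14) = 26
f (Chen): max(-36, -42, 43) = 43
Q (Dana): min(20, -29, 26, 43) = -29
start (Chen): max(-21, -29) = -21
At start, Chen picks P (highest: -21).
At P, Dana picks b (lowest: -21).
At b, Chen picks k (highest: -21).
Terminal value -21.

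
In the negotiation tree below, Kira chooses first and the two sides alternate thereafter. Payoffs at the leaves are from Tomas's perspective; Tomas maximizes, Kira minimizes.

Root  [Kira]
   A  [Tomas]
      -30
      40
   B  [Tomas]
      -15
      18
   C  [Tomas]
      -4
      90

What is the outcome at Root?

A (Tomas): max(-30, 40) = 40
B (Tomas): max(-15, 18) = 18
C (Tomas): max(-4, 90) = 90
Root (Kira): min(40, 18, 90) = 18

18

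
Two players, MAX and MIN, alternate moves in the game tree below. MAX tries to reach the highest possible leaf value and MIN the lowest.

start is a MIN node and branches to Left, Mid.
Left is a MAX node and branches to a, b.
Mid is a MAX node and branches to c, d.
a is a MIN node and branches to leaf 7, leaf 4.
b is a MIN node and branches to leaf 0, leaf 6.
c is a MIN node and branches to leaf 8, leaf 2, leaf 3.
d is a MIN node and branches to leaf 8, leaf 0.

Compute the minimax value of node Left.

4

a (MIN): min(7, 4) = 4
b (MIN): min(0, 6) = 0
Left (MAX): max(4, 0) = 4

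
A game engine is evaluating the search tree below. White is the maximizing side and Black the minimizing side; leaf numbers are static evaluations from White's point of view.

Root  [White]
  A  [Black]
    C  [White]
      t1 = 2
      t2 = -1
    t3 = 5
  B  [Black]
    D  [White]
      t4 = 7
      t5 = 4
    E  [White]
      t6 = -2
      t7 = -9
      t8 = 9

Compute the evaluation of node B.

D (White): max(7, 4) = 7
E (White): max(-2, -9, 9) = 9
B (Black): min(7, 9) = 7

7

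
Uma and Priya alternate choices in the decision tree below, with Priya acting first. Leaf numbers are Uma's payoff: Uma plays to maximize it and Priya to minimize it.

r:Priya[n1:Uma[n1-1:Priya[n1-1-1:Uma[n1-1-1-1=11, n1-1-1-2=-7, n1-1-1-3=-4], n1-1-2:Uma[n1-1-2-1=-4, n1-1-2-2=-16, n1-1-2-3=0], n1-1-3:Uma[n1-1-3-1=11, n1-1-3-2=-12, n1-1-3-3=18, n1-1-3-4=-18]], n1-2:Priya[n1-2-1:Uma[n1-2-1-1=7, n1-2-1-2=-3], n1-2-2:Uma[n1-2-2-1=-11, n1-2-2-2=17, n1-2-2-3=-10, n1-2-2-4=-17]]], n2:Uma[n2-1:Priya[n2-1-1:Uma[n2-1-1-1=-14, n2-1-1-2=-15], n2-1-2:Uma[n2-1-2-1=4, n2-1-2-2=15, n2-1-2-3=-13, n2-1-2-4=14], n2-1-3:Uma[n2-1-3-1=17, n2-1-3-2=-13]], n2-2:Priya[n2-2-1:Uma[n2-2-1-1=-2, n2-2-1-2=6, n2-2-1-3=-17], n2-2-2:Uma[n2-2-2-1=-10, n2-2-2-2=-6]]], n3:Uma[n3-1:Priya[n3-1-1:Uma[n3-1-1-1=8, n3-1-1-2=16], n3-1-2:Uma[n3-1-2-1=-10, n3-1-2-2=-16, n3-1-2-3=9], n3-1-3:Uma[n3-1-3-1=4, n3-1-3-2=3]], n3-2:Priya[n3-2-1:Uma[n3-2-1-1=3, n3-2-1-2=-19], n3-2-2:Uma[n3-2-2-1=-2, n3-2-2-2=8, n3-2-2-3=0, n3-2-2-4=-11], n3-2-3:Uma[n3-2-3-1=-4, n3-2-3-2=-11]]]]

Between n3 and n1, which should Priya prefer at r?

n3

n3-1-1 (Uma): max(8, 16) = 16
n3-1-2 (Uma): max(-10, -16, 9) = 9
n3-1-3 (Uma): max(4, 3) = 4
n3-1 (Priya): min(16, 9, 4) = 4
n3-2-1 (Uma): max(3, -19) = 3
n3-2-2 (Uma): max(-2, 8, 0, -11) = 8
n3-2-3 (Uma): max(-4, -11) = -4
n3-2 (Priya): min(3, 8, -4) = -4
n3 (Uma): max(4, -4) = 4
n1-1-1 (Uma): max(11, -7, -4) = 11
n1-1-2 (Uma): max(-4, -16, 0) = 0
n1-1-3 (Uma): max(11, -12, 18, -18) = 18
n1-1 (Priya): min(11, 0, 18) = 0
n1-2-1 (Uma): max(7, -3) = 7
n1-2-2 (Uma): max(-11, 17, -10, -17) = 17
n1-2 (Priya): min(7, 17) = 7
n1 (Uma): max(0, 7) = 7
Priya prefers the lower value; n3=4, n1=7. n3 is better since 4 < 7.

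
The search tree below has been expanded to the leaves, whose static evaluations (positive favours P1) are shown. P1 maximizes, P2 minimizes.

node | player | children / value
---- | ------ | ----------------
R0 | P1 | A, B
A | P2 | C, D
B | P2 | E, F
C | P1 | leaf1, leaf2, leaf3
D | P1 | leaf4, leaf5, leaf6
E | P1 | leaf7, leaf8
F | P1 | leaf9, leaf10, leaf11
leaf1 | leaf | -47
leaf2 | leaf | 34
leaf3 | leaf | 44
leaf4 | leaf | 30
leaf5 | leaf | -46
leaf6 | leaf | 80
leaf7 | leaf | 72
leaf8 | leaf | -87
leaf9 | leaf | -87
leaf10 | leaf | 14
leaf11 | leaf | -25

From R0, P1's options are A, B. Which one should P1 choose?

A

C (P1): max(-47, 34, 44) = 44
D (P1): max(30, -46, 80) = 80
A (P2): min(44, 80) = 44
E (P1): max(72, -87) = 72
F (P1): max(-87, 14, -25) = 14
B (P2): min(72, 14) = 14
R0 (P1): max(44, 14) = 44
P1 at R0 wants the highest of {A=44, B=14}, so chooses A.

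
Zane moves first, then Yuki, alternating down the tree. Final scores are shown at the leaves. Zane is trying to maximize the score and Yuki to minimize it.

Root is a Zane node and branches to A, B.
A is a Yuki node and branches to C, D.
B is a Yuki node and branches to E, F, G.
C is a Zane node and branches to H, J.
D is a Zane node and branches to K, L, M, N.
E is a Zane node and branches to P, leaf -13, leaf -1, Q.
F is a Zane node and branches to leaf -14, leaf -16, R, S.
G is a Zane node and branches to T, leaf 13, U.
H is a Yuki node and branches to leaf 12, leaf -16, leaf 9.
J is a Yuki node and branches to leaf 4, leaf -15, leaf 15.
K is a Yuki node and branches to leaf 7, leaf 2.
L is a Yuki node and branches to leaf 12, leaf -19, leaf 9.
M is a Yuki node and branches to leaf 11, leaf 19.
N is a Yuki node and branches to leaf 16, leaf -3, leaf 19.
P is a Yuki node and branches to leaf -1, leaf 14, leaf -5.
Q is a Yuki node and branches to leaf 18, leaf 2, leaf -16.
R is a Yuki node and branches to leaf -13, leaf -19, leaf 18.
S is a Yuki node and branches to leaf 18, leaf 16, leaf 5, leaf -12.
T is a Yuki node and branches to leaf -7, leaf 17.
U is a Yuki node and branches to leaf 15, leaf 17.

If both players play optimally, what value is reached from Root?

-12

H (Yuki): min(12, -16, 9) = -16
J (Yuki): min(4, -15, 15) = -15
C (Zane): max(-16, -15) = -15
K (Yuki): min(7, 2) = 2
L (Yuki): min(12, -19, 9) = -19
M (Yuki): min(11, 19) = 11
N (Yuki): min(16, -3, 19) = -3
D (Zane): max(2, -19, 11, -3) = 11
A (Yuki): min(-15, 11) = -15
P (Yuki): min(-1, 14, -5) = -5
Q (Yuki): min(18, 2, -16) = -16
E (Zane): max(-5, -13, -1, -16) = -1
R (Yuki): min(-13, -19, 18) = -19
S (Yuki): min(18, 16, 5, -12) = -12
F (Zane): max(-14, -16, -19, -12) = -12
T (Yuki): min(-7, 17) = -7
U (Yuki): min(15, 17) = 15
G (Zane): max(-7, 13, 15) = 15
B (Yuki): min(-1, -12, 15) = -12
Root (Zane): max(-15, -12) = -12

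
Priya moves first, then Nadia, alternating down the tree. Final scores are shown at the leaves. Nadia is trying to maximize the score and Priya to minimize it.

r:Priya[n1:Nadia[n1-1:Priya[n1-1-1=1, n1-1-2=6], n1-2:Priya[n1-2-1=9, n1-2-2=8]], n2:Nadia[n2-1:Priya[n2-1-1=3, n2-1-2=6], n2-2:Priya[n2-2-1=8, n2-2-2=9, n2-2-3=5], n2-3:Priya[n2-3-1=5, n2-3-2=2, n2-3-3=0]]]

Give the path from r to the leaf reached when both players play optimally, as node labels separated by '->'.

r -> n2 -> n2-2 -> n2-2-3

n1-1 (Priya): min(1, 6) = 1
n1-2 (Priya): min(9, 8) = 8
n1 (Nadia): max(1, 8) = 8
n2-1 (Priya): min(3, 6) = 3
n2-2 (Priya): min(8, 9, 5) = 5
n2-3 (Priya): min(5, 2, 0) = 0
n2 (Nadia): max(3, 5, 0) = 5
r (Priya): min(8, 5) = 5
At r, Priya picks n2 (lowest: 5).
At n2, Nadia picks n2-2 (highest: 5).
At n2-2, Priya picks n2-2-3 (lowest: 5).
Terminal value 5.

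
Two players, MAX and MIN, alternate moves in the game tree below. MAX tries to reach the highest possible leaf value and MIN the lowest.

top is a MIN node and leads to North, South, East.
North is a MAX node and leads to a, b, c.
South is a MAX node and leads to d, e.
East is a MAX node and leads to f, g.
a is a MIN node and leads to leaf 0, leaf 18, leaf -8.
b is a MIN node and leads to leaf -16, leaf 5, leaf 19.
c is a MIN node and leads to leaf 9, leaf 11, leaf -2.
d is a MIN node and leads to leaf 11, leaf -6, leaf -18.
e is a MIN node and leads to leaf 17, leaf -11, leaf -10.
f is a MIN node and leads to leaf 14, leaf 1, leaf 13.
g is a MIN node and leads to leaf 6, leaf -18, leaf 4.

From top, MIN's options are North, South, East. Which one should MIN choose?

South

a (MIN): min(0, 18, -8) = -8
b (MIN): min(-16, 5, 19) = -16
c (MIN): min(9, 11, -2) = -2
North (MAX): max(-8, -16, -2) = -2
d (MIN): min(11, -6, -18) = -18
e (MIN): min(17, -11, -10) = -11
South (MAX): max(-18, -11) = -11
f (MIN): min(14, 1, 13) = 1
g (MIN): min(6, -18, 4) = -18
East (MAX): max(1, -18) = 1
top (MIN): min(-2, -11, 1) = -11
MIN at top wants the lowest of {North=-2, South=-11, East=1}, so chooses South.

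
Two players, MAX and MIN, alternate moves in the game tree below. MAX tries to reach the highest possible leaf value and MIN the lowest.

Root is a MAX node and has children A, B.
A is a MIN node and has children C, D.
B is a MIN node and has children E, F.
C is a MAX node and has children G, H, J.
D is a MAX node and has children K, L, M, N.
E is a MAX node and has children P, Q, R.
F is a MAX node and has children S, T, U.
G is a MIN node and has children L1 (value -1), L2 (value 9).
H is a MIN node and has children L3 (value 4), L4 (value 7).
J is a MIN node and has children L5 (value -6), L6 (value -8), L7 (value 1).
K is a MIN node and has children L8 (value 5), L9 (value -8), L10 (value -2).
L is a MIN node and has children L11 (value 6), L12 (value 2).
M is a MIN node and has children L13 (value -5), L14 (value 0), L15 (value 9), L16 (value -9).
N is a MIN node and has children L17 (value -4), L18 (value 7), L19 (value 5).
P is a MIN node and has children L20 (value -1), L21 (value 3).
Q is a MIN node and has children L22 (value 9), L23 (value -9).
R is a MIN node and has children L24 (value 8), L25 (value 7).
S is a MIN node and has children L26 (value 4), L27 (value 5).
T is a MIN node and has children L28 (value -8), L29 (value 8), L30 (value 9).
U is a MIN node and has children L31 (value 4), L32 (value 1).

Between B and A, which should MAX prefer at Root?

B

P (MIN): min(-1, 3) = -1
Q (MIN): min(9, -9) = -9
R (MIN): min(8, 7) = 7
E (MAX): max(-1, -9, 7) = 7
S (MIN): min(4, 5) = 4
T (MIN): min(-8, 8, 9) = -8
U (MIN): min(4, 1) = 1
F (MAX): max(4, -8, 1) = 4
B (MIN): min(7, 4) = 4
G (MIN): min(-1, 9) = -1
H (MIN): min(4, 7) = 4
J (MIN): min(-6, -8, 1) = -8
C (MAX): max(-1, 4, -8) = 4
K (MIN): min(5, -8, -2) = -8
L (MIN): min(6, 2) = 2
M (MIN): min(-5, 0, 9, -9) = -9
N (MIN): min(-4, 7, 5) = -4
D (MAX): max(-8, 2, -9, -4) = 2
A (MIN): min(4, 2) = 2
MAX prefers the higher value; B=4, A=2. B is better since 4 > 2.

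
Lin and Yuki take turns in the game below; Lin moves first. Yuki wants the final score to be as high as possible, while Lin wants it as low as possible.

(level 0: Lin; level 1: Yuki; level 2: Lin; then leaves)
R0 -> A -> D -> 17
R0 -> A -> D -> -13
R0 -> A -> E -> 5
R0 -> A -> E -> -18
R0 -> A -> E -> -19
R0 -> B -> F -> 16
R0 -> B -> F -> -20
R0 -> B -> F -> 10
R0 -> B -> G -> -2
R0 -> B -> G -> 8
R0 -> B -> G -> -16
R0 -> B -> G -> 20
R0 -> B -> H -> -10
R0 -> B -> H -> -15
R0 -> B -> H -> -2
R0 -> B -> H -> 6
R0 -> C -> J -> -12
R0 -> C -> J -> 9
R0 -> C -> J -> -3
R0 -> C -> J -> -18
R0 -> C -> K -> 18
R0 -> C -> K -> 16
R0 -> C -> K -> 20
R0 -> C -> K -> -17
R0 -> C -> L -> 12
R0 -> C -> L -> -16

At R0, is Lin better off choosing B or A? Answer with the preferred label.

F (Lin): min(16, -20, 10) = -20
G (Lin): min(-2, 8, -16, 20) = -16
H (Lin): min(-10, -15, -2, 6) = -15
B (Yuki): max(-20, -16, -15) = -15
D (Lin): min(17, -13) = -13
E (Lin): min(5, -18, -19) = -19
A (Yuki): max(-13, -19) = -13
Lin prefers the lower value; B=-15, A=-13. B is better since -15 < -13.

B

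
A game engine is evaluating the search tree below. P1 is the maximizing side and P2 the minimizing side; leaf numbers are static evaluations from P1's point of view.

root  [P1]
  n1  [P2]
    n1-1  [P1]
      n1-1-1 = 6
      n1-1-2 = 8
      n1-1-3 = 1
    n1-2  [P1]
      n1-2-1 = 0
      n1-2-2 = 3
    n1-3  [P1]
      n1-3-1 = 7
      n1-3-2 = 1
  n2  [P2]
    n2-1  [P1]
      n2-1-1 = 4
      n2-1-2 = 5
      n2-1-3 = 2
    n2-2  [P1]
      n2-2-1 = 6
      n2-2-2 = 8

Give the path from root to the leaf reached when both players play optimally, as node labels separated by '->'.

root -> n2 -> n2-1 -> n2-1-2

n1-1 (P1): max(6, 8, 1) = 8
n1-2 (P1): max(0, 3) = 3
n1-3 (P1): max(7, 1) = 7
n1 (P2): min(8, 3, 7) = 3
n2-1 (P1): max(4, 5, 2) = 5
n2-2 (P1): max(6, 8) = 8
n2 (P2): min(5, 8) = 5
root (P1): max(3, 5) = 5
At root, P1 picks n2 (highest: 5).
At n2, P2 picks n2-1 (lowest: 5).
At n2-1, P1 picks n2-1-2 (highest: 5).
Terminal value 5.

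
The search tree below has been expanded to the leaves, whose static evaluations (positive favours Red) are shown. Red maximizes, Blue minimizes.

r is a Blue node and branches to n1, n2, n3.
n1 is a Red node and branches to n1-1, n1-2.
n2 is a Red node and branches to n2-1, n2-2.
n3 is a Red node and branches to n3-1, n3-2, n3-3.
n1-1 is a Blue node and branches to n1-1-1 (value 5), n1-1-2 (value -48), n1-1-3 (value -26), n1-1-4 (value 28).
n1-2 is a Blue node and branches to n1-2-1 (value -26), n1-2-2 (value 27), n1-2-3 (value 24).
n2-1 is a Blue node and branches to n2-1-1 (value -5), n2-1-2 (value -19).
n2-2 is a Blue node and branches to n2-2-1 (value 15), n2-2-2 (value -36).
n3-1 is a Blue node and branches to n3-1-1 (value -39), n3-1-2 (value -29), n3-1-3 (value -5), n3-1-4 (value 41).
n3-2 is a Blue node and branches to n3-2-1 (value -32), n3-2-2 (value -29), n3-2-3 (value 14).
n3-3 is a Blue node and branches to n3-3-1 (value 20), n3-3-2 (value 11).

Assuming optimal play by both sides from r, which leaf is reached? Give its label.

n1-1 (Blue): min(5, -48, -26, 28) = -48
n1-2 (Blue): min(-26, 27, 24) = -26
n1 (Red): max(-48, -26) = -26
n2-1 (Blue): min(-5, -19) = -19
n2-2 (Blue): min(15, -36) = -36
n2 (Red): max(-19, -36) = -19
n3-1 (Blue): min(-39, -29, -5, 41) = -39
n3-2 (Blue): min(-32, -29, 14) = -32
n3-3 (Blue): min(20, 11) = 11
n3 (Red): max(-39, -32, 11) = 11
r (Blue): min(-26, -19, 11) = -26
At r, Blue picks n1 (lowest: -26).
At n1, Red picks n1-2 (highest: -26).
At n1-2, Blue picks n1-2-1 (lowest: -26).
Terminal value -26.

n1-2-1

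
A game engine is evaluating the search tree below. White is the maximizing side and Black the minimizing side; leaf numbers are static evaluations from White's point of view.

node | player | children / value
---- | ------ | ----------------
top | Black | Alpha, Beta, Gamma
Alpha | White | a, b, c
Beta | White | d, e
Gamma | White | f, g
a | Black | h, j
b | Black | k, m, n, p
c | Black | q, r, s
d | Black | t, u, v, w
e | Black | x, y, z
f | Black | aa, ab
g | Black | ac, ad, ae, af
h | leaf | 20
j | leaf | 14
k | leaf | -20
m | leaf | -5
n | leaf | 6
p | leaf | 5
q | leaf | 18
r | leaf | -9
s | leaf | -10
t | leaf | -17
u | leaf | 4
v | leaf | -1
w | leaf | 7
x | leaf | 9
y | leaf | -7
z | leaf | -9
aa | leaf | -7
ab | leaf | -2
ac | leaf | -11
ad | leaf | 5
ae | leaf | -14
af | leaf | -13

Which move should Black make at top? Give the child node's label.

Beta

a (Black): min(20, 14) = 14
b (Black): min(-20, -5, 6, 5) = -20
c (Black): min(18, -9, -10) = -10
Alpha (White): max(14, -20, -10) = 14
d (Black): min(-17, 4, -1, 7) = -17
e (Black): min(9, -7, -9) = -9
Beta (White): max(-17, -9) = -9
f (Black): min(-7, -2) = -7
g (Black): min(-11, 5, -14, -13) = -14
Gamma (White): max(-7, -14) = -7
top (Black): min(14, -9, -7) = -9
Black at top wants the lowest of {Alpha=14, Beta=-9, Gamma=-7}, so chooses Beta.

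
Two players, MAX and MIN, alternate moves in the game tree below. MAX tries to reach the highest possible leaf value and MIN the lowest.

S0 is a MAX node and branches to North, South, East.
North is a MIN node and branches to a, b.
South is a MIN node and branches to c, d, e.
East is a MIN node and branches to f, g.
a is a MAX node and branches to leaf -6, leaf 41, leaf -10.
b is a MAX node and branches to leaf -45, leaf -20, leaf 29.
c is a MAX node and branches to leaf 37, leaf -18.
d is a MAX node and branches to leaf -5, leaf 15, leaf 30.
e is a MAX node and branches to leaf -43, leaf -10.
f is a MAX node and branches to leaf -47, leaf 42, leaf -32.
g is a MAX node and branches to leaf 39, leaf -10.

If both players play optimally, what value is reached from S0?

39

a (MAX): max(-6, 41, -10) = 41
b (MAX): max(-45, -20, 29) = 29
North (MIN): min(41, 29) = 29
c (MAX): max(37, -18) = 37
d (MAX): max(-5, 15, 30) = 30
e (MAX): max(-43, -10) = -10
South (MIN): min(37, 30, -10) = -10
f (MAX): max(-47, 42, -32) = 42
g (MAX): max(39, -10) = 39
East (MIN): min(42, 39) = 39
S0 (MAX): max(29, -10, 39) = 39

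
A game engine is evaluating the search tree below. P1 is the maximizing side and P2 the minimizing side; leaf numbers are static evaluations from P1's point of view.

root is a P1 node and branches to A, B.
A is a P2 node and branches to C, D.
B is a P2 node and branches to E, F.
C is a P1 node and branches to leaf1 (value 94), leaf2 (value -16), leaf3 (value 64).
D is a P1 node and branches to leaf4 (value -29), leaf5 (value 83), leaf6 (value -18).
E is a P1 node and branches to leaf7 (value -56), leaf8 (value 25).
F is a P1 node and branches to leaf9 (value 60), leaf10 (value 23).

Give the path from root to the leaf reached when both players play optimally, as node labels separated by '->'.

root -> A -> D -> leaf5

C (P1): max(94, -16, 64) = 94
D (P1): max(-29, 83, -18) = 83
A (P2): min(94, 83) = 83
E (P1): max(-56, 25) = 25
F (P1): max(60, 23) = 60
B (P2): min(25, 60) = 25
root (P1): max(83, 25) = 83
At root, P1 picks A (highest: 83).
At A, P2 picks D (lowest: 83).
At D, P1 picks leaf5 (highest: 83).
Terminal value 83.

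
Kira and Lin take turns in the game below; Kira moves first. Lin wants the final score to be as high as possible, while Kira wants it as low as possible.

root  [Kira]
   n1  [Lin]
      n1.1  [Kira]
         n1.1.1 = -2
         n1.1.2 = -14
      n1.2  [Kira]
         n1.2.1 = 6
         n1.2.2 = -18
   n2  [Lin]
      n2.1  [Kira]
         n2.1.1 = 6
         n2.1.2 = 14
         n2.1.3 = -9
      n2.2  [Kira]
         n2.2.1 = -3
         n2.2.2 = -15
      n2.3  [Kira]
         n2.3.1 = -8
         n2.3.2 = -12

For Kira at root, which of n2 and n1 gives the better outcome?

n1

n2.1 (Kira): min(6, 14, -9) = -9
n2.2 (Kira): min(-3, -15) = -15
n2.3 (Kira): min(-8, -12) = -12
n2 (Lin): max(-9, -15, -12) = -9
n1.1 (Kira): min(-2, -14) = -14
n1.2 (Kira): min(6, -18) = -18
n1 (Lin): max(-14, -18) = -14
Kira prefers the lower value; n2=-9, n1=-14. n1 is better since -14 < -9.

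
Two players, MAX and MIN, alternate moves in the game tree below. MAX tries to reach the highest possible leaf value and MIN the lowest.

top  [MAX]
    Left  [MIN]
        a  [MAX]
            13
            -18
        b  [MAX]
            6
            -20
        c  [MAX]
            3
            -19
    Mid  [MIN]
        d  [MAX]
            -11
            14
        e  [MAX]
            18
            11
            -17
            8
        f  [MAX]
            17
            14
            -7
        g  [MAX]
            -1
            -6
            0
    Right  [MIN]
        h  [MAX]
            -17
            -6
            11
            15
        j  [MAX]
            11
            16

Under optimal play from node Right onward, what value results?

h (MAX): max(-17, -6, 11, 15) = 15
j (MAX): max(11, 16) = 16
Right (MIN): min(15, 16) = 15

15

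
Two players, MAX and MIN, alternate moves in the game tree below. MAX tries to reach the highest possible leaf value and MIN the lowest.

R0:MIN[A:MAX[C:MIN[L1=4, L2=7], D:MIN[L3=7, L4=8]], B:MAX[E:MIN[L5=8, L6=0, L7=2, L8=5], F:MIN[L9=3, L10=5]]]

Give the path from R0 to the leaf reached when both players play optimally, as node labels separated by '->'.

C (MIN): min(4, 7) = 4
D (MIN): min(7, 8) = 7
A (MAX): max(4, 7) = 7
E (MIN): min(8, 0, 2, 5) = 0
F (MIN): min(3, 5) = 3
B (MAX): max(0, 3) = 3
R0 (MIN): min(7, 3) = 3
At R0, MIN picks B (lowest: 3).
At B, MAX picks F (highest: 3).
At F, MIN picks L9 (lowest: 3).
Terminal value 3.

R0 -> B -> F -> L9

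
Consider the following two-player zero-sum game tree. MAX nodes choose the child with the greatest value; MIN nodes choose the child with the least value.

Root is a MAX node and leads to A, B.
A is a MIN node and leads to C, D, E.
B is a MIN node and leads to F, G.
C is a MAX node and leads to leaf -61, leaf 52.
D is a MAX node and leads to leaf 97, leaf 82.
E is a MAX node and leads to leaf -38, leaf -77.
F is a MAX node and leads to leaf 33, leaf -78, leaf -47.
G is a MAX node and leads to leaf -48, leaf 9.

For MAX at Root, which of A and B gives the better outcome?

C (MAX): max(-61, 52) = 52
D (MAX): max(97, 82) = 97
E (MAX): max(-38, -77) = -38
A (MIN): min(52, 97, -38) = -38
F (MAX): max(33, -78, -47) = 33
G (MAX): max(-48, 9) = 9
B (MIN): min(33, 9) = 9
MAX prefers the higher value; A=-38, B=9. B is better since 9 > -38.

B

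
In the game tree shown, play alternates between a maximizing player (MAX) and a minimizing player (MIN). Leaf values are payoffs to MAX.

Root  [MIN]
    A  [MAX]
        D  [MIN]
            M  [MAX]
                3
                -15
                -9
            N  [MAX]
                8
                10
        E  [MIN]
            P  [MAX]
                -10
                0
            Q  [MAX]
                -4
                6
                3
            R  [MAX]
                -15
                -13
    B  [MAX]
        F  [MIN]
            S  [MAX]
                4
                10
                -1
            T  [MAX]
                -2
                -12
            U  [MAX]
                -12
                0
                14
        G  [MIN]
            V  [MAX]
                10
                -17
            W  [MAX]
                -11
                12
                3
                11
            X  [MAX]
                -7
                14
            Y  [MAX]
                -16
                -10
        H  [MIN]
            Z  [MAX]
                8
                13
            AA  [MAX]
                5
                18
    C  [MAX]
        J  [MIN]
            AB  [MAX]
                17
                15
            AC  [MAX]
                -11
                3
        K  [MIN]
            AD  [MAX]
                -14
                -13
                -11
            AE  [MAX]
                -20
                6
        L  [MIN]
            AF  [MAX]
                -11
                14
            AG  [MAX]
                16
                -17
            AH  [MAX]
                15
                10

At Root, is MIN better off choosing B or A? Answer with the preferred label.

S (MAX): max(4, 10, -1) = 10
T (MAX): max(-2, -12) = -2
U (MAX): max(-12, 0, 14) = 14
F (MIN): min(10, -2, 14) = -2
V (MAX): max(10, -17) = 10
W (MAX): max(-11, 12, 3, 11) = 12
X (MAX): max(-7, 14) = 14
Y (MAX): max(-16, -10) = -10
G (MIN): min(10, 12, 14, -10) = -10
Z (MAX): max(8, 13) = 13
AA (MAX): max(5, 18) = 18
H (MIN): min(13, 18) = 13
B (MAX): max(-2, -10, 13) = 13
M (MAX): max(3, -15, -9) = 3
N (MAX): max(8, 10) = 10
D (MIN): min(3, 10) = 3
P (MAX): max(-10, 0) = 0
Q (MAX): max(-4, 6, 3) = 6
R (MAX): max(-15, -13) = -13
E (MIN): min(0, 6, -13) = -13
A (MAX): max(3, -13) = 3
MIN prefers the lower value; B=13, A=3. A is better since 3 < 13.

A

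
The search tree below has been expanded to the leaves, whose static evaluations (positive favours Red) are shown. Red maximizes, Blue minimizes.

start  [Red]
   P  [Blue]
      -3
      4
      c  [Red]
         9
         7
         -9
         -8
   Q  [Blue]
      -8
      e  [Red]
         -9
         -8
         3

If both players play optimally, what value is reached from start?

-3

c (Red): max(9, 7, -9, -8) = 9
P (Blue): min(-3, 4, 9) = -3
e (Red): max(-9, -8, 3) = 3
Q (Blue): min(-8, 3) = -8
start (Red): max(-3, -8) = -3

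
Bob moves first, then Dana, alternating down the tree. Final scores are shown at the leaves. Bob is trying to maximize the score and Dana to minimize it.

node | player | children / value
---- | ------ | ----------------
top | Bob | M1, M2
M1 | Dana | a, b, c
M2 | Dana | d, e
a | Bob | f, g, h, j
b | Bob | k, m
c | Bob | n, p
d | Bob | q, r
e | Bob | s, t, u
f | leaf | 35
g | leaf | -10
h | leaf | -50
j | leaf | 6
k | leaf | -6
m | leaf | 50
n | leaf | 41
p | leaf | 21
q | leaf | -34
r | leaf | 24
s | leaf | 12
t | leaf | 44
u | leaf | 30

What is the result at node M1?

35

a (Bob): max(35, -10, -50, 6) = 35
b (Bob): max(-6, 50) = 50
c (Bob): max(41, 21) = 41
M1 (Dana): min(35, 50, 41) = 35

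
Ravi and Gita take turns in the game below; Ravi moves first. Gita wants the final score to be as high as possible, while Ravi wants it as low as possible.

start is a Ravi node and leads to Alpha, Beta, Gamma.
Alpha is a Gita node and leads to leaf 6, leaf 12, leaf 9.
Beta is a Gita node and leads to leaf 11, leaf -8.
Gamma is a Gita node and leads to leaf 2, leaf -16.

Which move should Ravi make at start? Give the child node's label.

Gamma

Alpha (Gita): max(6, 12, 9) = 12
Beta (Gita): max(11, -8) = 11
Gamma (Gita): max(2, -16) = 2
start (Ravi): min(12, 11, 2) = 2
Ravi at start wants the lowest of {Alpha=12, Beta=11, Gamma=2}, so chooses Gamma.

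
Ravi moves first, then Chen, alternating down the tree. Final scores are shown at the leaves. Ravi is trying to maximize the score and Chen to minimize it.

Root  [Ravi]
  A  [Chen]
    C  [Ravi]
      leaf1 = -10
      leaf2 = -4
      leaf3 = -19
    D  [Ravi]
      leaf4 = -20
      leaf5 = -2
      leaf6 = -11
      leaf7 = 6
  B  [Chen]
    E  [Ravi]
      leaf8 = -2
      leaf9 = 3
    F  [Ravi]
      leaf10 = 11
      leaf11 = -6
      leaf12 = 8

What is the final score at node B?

3

E (Ravi): max(-2, 3) = 3
F (Ravi): max(11, -6, 8) = 11
B (Chen): min(3, 11) = 3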